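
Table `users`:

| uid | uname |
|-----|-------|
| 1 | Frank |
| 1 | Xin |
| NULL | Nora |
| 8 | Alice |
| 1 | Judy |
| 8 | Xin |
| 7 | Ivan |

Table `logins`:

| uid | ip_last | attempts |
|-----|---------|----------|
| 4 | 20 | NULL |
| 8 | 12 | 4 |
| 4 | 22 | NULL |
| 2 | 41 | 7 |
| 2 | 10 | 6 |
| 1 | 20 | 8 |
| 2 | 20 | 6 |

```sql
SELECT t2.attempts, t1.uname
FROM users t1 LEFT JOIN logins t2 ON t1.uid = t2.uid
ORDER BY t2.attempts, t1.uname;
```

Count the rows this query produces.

7

LEFT JOIN keeps every row from `users`; unmatched rows get NULL for `logins`'s columns.
Matching on t1.uid = t2.uid. A NULL in a compared column never satisfies the condition.
Matched pairs: 5; unmatched t1 rows kept: 2.
Total: 5 matched + 2 padded = 7 rows.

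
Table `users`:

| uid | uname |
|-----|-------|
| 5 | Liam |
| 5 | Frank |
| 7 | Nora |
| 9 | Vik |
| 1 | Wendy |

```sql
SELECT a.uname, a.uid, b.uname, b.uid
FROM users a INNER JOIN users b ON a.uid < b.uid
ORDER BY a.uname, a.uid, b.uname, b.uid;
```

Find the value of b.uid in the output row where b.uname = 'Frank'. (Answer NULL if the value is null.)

5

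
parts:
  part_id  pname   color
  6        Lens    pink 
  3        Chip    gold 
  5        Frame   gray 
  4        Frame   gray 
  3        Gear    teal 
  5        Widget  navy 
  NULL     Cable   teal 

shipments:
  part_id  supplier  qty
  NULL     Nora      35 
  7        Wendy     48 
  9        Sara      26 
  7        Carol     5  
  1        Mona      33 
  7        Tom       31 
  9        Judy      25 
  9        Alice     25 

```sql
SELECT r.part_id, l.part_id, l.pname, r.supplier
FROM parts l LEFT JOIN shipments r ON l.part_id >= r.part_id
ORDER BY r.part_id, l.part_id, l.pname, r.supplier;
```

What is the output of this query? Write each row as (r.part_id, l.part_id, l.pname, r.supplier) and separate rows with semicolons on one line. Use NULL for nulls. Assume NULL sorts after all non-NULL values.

(1, 3, Chip, Mona); (1, 3, Gear, Mona); (1, 4, Frame, Mona); (1, 5, Frame, Mona); (1, 5, Widget, Mona); (1, 6, Lens, Mona); (NULL, NULL, Cable, NULL)

LEFT JOIN keeps every row from `parts`; unmatched rows get NULL for `shipments`'s columns.
Matching on l.part_id >= r.part_id. A NULL in a compared column never satisfies the condition.
Matched pairs: 6; unmatched l rows kept: 1.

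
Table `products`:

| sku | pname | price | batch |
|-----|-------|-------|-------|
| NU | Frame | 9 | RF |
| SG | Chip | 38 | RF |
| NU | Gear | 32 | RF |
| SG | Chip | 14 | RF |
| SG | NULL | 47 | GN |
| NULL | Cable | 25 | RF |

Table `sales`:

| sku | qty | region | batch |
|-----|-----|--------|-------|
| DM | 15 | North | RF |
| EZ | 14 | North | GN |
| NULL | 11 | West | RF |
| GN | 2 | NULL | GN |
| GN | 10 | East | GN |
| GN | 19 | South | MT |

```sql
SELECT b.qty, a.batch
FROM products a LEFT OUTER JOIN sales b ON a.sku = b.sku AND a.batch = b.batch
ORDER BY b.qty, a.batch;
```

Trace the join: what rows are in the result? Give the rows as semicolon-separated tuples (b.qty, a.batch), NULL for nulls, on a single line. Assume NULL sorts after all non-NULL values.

LEFT JOIN keeps every row from `products`; unmatched rows get NULL for `sales`'s columns.
Matching on a.sku = b.sku AND a.batch = b.batch. A NULL in a compared column never satisfies the condition.
- a[0] sku=NU, batch=RF → no match; kept with NULLs on the b side.
- a[1] sku=SG, batch=RF → no match; kept with NULLs on the b side.
- a[2] sku=NU, batch=RF → no match; kept with NULLs on the b side.
- a[3] sku=SG, batch=RF → no match; kept with NULLs on the b side.
- a[4] sku=SG, batch=GN → no match; kept with NULLs on the b side.
- a[5] sku=NULL, batch=RF → no match; kept with NULLs on the b side.
After projecting and ordering:
b.qty | a.batch
NULL | GN
NULL | RF
NULL | RF
NULL | RF
NULL | RF
NULL | RF

(NULL, GN); (NULL, RF); (NULL, RF); (NULL, RF); (NULL, RF); (NULL, RF)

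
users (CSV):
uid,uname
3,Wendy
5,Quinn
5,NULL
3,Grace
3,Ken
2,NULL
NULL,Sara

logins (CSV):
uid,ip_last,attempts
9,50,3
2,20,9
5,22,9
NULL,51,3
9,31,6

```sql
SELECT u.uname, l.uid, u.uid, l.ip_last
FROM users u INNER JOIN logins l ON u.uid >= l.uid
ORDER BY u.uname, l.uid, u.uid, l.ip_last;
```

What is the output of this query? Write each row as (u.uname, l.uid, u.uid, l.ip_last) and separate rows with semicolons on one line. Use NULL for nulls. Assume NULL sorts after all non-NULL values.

(Grace, 2, 3, 20); (Ken, 2, 3, 20); (Quinn, 2, 5, 20); (Quinn, 5, 5, 22); (Wendy, 2, 3, 20); (NULL, 2, 2, 20); (NULL, 2, 5, 20); (NULL, 5, 5, 22)

INNER JOIN keeps only pairs where the ON condition holds.
Matching on u.uid >= l.uid. A NULL in a compared column never satisfies the condition.
Matched pairs: 8.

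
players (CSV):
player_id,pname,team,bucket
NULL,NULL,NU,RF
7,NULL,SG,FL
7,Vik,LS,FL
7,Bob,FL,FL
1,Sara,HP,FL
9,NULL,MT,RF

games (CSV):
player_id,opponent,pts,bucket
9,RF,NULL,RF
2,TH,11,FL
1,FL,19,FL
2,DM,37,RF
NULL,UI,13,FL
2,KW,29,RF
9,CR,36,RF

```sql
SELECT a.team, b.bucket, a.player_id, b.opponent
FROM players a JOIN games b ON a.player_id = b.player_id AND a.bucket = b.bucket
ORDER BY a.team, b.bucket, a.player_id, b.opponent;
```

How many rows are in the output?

3

INNER JOIN keeps only pairs where the ON condition holds.
Matching on a.player_id = b.player_id AND a.bucket = b.bucket. A NULL in a compared column never satisfies the condition.
- a row (player_id=NULL, bucket=RF): no match → dropped.
- a row (player_id=7, bucket=FL): no match → dropped.
- a row (player_id=7, bucket=FL): no match → dropped.
- a row (player_id=7, bucket=FL): no match → dropped.
- a row (player_id=1, bucket=FL): matches 1 b row(s) → 1 output row(s).
- a row (player_id=9, bucket=RF): matches 2 b row(s) → 2 output row(s).
Total: 3 rows.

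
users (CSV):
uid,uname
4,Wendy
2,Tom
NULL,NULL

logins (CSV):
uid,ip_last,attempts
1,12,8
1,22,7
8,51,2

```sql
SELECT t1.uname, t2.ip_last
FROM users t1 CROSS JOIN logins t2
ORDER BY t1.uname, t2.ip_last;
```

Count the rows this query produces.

CROSS JOIN pairs every row of `users` with every row of `logins`: 3 × 3 = 9 rows.

9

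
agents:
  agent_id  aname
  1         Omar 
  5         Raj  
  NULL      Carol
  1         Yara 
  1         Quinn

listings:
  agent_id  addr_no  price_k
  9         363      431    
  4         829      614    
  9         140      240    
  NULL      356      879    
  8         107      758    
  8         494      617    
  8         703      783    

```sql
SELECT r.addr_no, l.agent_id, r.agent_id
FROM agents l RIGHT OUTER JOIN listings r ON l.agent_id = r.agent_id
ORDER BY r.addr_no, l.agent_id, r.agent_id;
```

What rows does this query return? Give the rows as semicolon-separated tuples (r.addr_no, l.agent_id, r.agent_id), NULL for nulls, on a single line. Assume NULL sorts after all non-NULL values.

(107, NULL, 8); (140, NULL, 9); (356, NULL, NULL); (363, NULL, 9); (494, NULL, 8); (703, NULL, 8); (829, NULL, 4)

RIGHT JOIN keeps every row from `listings`; unmatched rows get NULL for `agents`'s columns.
Matching on l.agent_id = r.agent_id. A NULL in a compared column never satisfies the condition.
- l (agent_id=1) has no partner in r.
- l (agent_id=5) has no partner in r.
- l (agent_id=NULL) has no partner in r.
- l (agent_id=1) has no partner in r.
- l (agent_id=1) has no partner in r.
- plus 7 unmatched r row(s), each kept with NULL l columns.
After projecting and ordering:
r.addr_no | l.agent_id | r.agent_id
107 | NULL | 8
140 | NULL | 9
356 | NULL | NULL
363 | NULL | 9
494 | NULL | 8
703 | NULL | 8
829 | NULL | 4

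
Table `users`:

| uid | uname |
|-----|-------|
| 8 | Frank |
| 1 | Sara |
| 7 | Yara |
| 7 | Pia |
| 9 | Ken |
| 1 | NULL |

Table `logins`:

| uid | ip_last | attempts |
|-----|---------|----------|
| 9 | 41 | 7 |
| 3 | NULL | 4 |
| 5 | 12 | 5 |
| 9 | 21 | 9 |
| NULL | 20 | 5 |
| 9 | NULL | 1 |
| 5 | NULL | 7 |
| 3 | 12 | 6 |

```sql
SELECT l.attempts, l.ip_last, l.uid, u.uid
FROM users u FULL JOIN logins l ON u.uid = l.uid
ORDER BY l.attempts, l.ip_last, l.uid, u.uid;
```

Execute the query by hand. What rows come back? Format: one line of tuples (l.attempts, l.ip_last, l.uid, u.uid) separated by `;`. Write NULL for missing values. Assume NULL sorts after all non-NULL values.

(1, NULL, 9, 9); (4, NULL, 3, NULL); (5, 12, 5, NULL); (5, 20, NULL, NULL); (6, 12, 3, NULL); (7, 41, 9, 9); (7, NULL, 5, NULL); (9, 21, 9, 9); (NULL, NULL, NULL, 1); (NULL, NULL, NULL, 1); (NULL, NULL, NULL, 7); (NULL, NULL, NULL, 7); (NULL, NULL, NULL, 8)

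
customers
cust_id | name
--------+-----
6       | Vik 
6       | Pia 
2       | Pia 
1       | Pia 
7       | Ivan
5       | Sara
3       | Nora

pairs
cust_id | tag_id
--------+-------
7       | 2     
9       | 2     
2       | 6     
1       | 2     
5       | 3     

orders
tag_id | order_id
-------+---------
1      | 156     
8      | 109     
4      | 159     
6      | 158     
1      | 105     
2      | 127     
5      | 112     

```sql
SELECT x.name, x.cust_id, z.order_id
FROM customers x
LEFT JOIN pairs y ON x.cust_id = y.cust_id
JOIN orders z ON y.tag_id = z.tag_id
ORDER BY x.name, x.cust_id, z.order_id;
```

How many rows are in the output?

3

Joins associate left-to-right: customers LEFT JOIN pairs on cust_id gives 7 intermediate row(s).
Then INNER JOIN `orders z` on tag_id: keep only rows whose y.tag_id appears in z.
Result: 3 row(s).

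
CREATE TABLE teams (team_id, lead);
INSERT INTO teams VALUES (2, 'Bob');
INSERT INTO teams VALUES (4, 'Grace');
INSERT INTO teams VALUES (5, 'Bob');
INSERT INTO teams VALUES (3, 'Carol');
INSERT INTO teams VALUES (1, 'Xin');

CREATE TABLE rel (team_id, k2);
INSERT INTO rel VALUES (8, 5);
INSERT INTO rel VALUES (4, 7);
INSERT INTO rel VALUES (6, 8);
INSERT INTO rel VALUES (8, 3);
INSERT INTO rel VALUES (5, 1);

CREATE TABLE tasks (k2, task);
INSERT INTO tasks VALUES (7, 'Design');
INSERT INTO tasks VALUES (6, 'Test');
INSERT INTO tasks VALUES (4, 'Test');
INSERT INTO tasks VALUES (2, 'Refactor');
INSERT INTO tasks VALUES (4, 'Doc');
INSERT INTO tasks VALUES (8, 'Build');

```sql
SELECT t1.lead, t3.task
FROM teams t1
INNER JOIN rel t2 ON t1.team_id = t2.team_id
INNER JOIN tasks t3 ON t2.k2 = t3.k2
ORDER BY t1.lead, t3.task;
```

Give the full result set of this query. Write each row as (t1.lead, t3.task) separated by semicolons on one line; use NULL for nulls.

(Grace, Design)

Evaluate left to right. First `teams t1 INNER JOIN rel t2` on team_id: 2 row(s).
Then INNER JOIN `tasks t3` on k2: keep only rows whose t2.k2 appears in t3.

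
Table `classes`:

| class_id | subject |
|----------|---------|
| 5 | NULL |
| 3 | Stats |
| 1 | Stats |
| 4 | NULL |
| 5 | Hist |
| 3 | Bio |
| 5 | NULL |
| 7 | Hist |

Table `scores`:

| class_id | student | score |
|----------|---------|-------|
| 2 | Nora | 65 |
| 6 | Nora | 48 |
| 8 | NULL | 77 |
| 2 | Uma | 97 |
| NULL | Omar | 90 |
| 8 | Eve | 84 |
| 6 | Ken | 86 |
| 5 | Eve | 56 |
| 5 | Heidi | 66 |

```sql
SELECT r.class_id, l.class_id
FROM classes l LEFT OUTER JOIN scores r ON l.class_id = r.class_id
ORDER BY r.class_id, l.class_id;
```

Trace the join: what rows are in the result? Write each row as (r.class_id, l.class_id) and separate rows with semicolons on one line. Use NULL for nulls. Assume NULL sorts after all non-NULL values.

LEFT JOIN keeps every row from `classes`; unmatched rows get NULL for `scores`'s columns.
Matching on l.class_id = r.class_id. A NULL in a compared column never satisfies the condition.
Matched pairs: 6; unmatched l rows kept: 5.

(5, 5); (5, 5); (5, 5); (5, 5); (5, 5); (5, 5); (NULL, 1); (NULL, 3); (NULL, 3); (NULL, 4); (NULL, 7)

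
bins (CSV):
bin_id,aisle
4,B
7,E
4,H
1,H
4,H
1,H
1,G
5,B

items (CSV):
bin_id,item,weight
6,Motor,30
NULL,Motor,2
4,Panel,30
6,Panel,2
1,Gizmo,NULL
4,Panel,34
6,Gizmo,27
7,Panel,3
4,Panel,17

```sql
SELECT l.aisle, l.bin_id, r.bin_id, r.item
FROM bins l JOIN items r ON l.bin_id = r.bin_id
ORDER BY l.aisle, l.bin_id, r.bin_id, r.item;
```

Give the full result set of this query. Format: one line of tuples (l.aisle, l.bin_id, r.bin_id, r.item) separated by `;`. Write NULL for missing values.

(B, 4, 4, Panel); (B, 4, 4, Panel); (B, 4, 4, Panel); (E, 7, 7, Panel); (G, 1, 1, Gizmo); (H, 1, 1, Gizmo); (H, 1, 1, Gizmo); (H, 4, 4, Panel); (H, 4, 4, Panel); (H, 4, 4, Panel); (H, 4, 4, Panel); (H, 4, 4, Panel); (H, 4, 4, Panel)

INNER JOIN keeps only pairs where the ON condition holds.
Matching on l.bin_id = r.bin_id. A NULL in a compared column never satisfies the condition.
Matched pairs: 13.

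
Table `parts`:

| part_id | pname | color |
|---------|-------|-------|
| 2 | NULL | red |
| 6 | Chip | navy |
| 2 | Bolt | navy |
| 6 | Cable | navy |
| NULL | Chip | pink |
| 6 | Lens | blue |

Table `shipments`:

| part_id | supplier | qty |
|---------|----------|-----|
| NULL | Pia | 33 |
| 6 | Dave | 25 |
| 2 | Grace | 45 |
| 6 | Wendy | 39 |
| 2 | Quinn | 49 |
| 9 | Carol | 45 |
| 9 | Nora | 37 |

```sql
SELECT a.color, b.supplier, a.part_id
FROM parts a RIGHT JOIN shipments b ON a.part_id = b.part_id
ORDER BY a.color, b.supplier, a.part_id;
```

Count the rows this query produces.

13

RIGHT JOIN keeps every row from `shipments`; unmatched rows get NULL for `parts`'s columns.
Matching on a.part_id = b.part_id. A NULL in a compared column never satisfies the condition.
- part_id=2: 2 matching b row(s), so 2 row(s) emitted.
- part_id=6: 2 matching b row(s), so 2 row(s) emitted.
- part_id=2: 2 matching b row(s), so 2 row(s) emitted.
- part_id=6: 2 matching b row(s), so 2 row(s) emitted.
- part_id=NULL: no matching b row.
- part_id=6: 2 matching b row(s), so 2 row(s) emitted.
- 3 row(s) from b found no a partner → padded with NULL.
Total: 10 matched + 3 padded = 13 rows.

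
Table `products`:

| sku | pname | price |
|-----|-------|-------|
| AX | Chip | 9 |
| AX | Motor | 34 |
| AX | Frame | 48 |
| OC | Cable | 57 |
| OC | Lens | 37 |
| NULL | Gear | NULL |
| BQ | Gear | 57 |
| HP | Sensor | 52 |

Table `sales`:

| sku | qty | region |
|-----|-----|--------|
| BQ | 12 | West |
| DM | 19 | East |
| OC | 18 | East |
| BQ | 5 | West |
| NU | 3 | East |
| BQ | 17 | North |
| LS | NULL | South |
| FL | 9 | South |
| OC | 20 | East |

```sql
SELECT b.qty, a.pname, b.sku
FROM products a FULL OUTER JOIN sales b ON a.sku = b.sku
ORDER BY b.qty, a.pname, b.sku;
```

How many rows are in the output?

16

FULL OUTER JOIN keeps every row from both sides; unmatched rows get NULL for the other side's columns.
Matching on a.sku = b.sku. A NULL in a compared column never satisfies the condition.
- sku=AX: no b row matches, row kept with b columns NULL.
- sku=AX: no b row matches, row kept with b columns NULL.
- sku=AX: no b row matches, row kept with b columns NULL.
- sku=OC: 2 matching b row(s), so 2 row(s) emitted.
- sku=OC: 2 matching b row(s), so 2 row(s) emitted.
- sku=NULL: no b row matches, row kept with b columns NULL.
- sku=BQ: 3 matching b row(s), so 3 row(s) emitted.
- sku=HP: no b row matches, row kept with b columns NULL.
- 4 b row(s) had no a match → kept, a columns NULL.
Total: 7 matched + 9 padded = 16 rows.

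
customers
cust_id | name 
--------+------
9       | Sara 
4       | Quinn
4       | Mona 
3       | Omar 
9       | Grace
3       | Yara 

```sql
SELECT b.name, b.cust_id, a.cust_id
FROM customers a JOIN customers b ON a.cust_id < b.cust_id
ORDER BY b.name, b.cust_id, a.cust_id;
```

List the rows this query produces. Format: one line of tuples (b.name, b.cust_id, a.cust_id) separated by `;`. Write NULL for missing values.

(Grace, 9, 3); (Grace, 9, 3); (Grace, 9, 4); (Grace, 9, 4); (Mona, 4, 3); (Mona, 4, 3); (Quinn, 4, 3); (Quinn, 4, 3); (Sara, 9, 3); (Sara, 9, 3); (Sara, 9, 4); (Sara, 9, 4)

INNER JOIN keeps only pairs where the ON condition holds.
Matching on a.cust_id < b.cust_id.
- a (cust_id=9) has no partner → excluded.
- a (cust_id=4) pairs with 2 row(s) of b.
- a (cust_id=4) pairs with 2 row(s) of b.
- a (cust_id=3) pairs with 4 row(s) of b.
- a (cust_id=9) has no partner → excluded.
- a (cust_id=3) pairs with 4 row(s) of b.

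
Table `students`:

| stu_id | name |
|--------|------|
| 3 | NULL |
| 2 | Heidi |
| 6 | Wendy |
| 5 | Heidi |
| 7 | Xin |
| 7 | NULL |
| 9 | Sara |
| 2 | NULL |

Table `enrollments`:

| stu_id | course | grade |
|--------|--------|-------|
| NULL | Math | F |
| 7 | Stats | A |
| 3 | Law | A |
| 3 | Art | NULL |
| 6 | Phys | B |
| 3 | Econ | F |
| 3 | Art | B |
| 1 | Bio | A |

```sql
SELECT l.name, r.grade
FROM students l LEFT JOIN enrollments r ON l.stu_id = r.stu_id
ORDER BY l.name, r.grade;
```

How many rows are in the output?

LEFT JOIN keeps every row from `students`; unmatched rows get NULL for `enrollments`'s columns.
Matching on l.stu_id = r.stu_id. A NULL in a compared column never satisfies the condition.
- l row (stu_id=3): matches 4 r row(s) → 4 output row(s).
- l row (stu_id=2): no match → kept, r columns NULL.
- l row (stu_id=6): matches 1 r row(s) → 1 output row(s).
- l row (stu_id=5): no match → kept, r columns NULL.
- l row (stu_id=7): matches 1 r row(s) → 1 output row(s).
- l row (stu_id=7): matches 1 r row(s) → 1 output row(s).
- l row (stu_id=9): no match → kept, r columns NULL.
- l row (stu_id=2): no match → kept, r columns NULL.
Total: 7 matched + 4 padded = 11 rows.

11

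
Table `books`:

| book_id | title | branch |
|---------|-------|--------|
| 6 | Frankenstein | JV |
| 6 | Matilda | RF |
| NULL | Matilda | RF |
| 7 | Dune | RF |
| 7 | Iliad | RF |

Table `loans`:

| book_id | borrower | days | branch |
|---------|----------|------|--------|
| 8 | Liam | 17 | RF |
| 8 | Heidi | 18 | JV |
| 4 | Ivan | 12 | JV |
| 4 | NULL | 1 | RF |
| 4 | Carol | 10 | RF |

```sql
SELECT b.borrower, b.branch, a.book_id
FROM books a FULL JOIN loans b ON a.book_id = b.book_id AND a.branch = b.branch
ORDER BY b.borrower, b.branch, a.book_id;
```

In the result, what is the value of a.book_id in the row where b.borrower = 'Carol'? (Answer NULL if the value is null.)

NULL

FULL OUTER JOIN keeps every row from both sides; unmatched rows get NULL for the other side's columns.
Matching on a.book_id = b.book_id AND a.branch = b.branch. A NULL in a compared column never satisfies the condition.
Matched pairs: 0; unmatched a rows kept: 5; unmatched b rows kept: 5.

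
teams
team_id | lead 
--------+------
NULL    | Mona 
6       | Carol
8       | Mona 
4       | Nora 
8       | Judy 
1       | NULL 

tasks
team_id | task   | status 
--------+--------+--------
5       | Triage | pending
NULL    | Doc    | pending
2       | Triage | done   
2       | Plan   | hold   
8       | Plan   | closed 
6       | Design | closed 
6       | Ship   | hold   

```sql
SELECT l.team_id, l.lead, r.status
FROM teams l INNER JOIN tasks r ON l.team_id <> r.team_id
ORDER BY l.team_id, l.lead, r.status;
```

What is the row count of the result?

26

INNER JOIN keeps only pairs where the ON condition holds.
Matching on l.team_id <> r.team_id. A NULL in a compared column never satisfies the condition.
- l (team_id=NULL) has no partner → excluded.
- l (team_id=6) pairs with 4 row(s) of r.
- l (team_id=8) pairs with 5 row(s) of r.
- l (team_id=4) pairs with 6 row(s) of r.
- l (team_id=8) pairs with 5 row(s) of r.
- l (team_id=1) pairs with 6 row(s) of r.
Total: 26 rows.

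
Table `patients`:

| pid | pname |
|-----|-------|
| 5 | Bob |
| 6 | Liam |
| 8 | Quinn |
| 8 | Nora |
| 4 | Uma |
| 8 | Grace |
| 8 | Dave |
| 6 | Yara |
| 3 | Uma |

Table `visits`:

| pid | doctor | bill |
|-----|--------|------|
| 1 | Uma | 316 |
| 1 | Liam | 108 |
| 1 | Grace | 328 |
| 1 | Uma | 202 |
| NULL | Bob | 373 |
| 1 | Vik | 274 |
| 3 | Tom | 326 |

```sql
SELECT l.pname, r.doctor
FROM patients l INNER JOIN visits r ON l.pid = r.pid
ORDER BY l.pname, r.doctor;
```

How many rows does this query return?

INNER JOIN keeps only pairs where the ON condition holds.
Matching on l.pid = r.pid. A NULL in a compared column never satisfies the condition.
Matched pairs: 1.
Total: 1 rows.

1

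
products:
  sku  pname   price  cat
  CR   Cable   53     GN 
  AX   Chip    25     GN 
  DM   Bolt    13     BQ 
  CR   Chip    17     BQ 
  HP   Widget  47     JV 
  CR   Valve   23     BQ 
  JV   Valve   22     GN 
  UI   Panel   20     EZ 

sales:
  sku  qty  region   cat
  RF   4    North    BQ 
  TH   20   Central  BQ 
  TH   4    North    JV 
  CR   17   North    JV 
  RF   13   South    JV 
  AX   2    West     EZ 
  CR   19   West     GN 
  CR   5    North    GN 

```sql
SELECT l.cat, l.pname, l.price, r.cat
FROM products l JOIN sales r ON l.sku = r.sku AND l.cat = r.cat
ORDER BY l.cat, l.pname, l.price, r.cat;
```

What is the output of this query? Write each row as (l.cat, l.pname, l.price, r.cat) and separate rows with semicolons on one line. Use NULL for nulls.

INNER JOIN keeps only pairs where the ON condition holds.
Matching on l.sku = r.sku AND l.cat = r.cat.
- l[0] sku=CR, cat=GN → 2 match(es) in r → 2 row(s).
- l[1] sku=AX, cat=GN → no match; dropped.
- l[2] sku=DM, cat=BQ → no match; dropped.
- l[3] sku=CR, cat=BQ → no match; dropped.
- l[4] sku=HP, cat=JV → no match; dropped.
- l[5] sku=CR, cat=BQ → no match; dropped.
- l[6] sku=JV, cat=GN → no match; dropped.
- l[7] sku=UI, cat=EZ → no match; dropped.
After projecting and ordering:
l.cat | l.pname | l.price | r.cat
GN | Cable | 53 | GN
GN | Cable | 53 | GN

(GN, Cable, 53, GN); (GN, Cable, 53, GN)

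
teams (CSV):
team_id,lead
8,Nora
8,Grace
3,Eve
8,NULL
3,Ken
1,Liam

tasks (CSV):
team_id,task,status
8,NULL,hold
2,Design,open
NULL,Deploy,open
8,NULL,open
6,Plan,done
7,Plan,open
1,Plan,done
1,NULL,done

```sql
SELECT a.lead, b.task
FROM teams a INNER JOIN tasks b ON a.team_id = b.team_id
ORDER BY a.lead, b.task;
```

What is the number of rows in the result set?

INNER JOIN keeps only pairs where the ON condition holds.
Matching on a.team_id = b.team_id. A NULL in a compared column never satisfies the condition.
Matched pairs: 8.
Total: 8 rows.

8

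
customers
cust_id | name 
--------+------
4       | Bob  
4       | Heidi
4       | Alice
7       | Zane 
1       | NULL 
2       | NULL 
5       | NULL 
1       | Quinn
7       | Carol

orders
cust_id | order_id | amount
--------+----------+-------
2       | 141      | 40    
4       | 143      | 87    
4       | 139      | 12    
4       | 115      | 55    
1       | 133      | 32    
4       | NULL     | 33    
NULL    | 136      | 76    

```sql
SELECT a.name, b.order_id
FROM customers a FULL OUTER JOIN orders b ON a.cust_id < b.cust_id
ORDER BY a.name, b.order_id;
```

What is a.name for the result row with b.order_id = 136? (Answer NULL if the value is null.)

NULL

FULL OUTER JOIN keeps every row from both sides; unmatched rows get NULL for the other side's columns.
Matching on a.cust_id < b.cust_id. A NULL in a compared column never satisfies the condition.
- a row (cust_id=4): no match → kept, b columns NULL.
- a row (cust_id=4): no match → kept, b columns NULL.
- a row (cust_id=4): no match → kept, b columns NULL.
- a row (cust_id=7): no match → kept, b columns NULL.
- a row (cust_id=1): matches 5 b row(s) → 5 output row(s).
- a row (cust_id=2): matches 4 b row(s) → 4 output row(s).
- a row (cust_id=5): no match → kept, b columns NULL.
- a row (cust_id=1): matches 5 b row(s) → 5 output row(s).
- a row (cust_id=7): no match → kept, b columns NULL.
- 2 row(s) from b found no a partner → padded with NULL.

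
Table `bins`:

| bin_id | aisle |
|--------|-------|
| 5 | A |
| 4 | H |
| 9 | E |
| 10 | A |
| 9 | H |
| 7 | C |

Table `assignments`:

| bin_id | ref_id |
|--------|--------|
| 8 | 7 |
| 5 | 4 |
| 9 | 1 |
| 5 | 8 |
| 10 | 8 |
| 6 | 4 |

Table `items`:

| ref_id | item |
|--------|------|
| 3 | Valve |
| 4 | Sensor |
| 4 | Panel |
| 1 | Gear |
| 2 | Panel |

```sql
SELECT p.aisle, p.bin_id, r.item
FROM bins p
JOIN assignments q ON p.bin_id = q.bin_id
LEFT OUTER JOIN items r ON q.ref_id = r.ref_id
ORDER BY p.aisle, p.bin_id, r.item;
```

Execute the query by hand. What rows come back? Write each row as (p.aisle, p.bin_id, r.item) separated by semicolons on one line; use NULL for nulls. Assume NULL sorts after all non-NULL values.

Joins associate left-to-right: bins INNER JOIN assignments on bin_id gives 5 intermediate row(s).
Then LEFT JOIN `items r` on ref_id: each of those 5 rows is kept; rows whose q.ref_id has no match in r get NULL for r's columns.

(A, 5, Panel); (A, 5, Sensor); (A, 5, NULL); (A, 10, NULL); (E, 9, Gear); (H, 9, Gear)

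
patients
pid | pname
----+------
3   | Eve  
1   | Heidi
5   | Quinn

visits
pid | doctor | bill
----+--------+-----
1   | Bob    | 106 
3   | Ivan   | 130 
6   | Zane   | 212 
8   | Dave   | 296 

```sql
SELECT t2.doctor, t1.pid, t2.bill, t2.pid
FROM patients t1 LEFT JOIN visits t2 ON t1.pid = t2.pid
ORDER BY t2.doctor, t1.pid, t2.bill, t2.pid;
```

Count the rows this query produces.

3

LEFT JOIN keeps every row from `patients`; unmatched rows get NULL for `visits`'s columns.
Matching on t1.pid = t2.pid.
- t1 (pid=3) pairs with 1 row(s) of t2.
- t1 (pid=1) pairs with 1 row(s) of t2.
- t1 (pid=5) has no partner → padded with NULL.
Total: 2 matched + 1 padded = 3 rows.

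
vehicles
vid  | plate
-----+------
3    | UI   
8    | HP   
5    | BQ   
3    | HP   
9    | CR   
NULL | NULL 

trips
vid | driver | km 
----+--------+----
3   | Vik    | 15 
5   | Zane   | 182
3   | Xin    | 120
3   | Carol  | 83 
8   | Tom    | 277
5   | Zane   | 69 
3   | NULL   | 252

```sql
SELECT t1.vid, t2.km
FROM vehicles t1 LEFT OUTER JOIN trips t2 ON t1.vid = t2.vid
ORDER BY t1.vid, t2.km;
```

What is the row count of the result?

LEFT JOIN keeps every row from `vehicles`; unmatched rows get NULL for `trips`'s columns.
Matching on t1.vid = t2.vid. A NULL in a compared column never satisfies the condition.
Matched pairs: 11; unmatched t1 rows kept: 2.
Total: 11 matched + 2 padded = 13 rows.

13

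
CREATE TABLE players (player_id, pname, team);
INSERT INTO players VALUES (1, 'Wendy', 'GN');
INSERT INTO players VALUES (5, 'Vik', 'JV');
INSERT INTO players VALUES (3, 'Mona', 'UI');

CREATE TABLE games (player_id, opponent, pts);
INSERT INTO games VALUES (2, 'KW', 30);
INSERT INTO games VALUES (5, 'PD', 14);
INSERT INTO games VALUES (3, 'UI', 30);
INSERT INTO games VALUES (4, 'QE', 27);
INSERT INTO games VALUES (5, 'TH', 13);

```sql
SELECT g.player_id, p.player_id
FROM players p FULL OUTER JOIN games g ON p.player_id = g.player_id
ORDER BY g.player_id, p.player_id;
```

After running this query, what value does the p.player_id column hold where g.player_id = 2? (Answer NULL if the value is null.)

NULL

FULL OUTER JOIN keeps every row from both sides; unmatched rows get NULL for the other side's columns.
Matching on p.player_id = g.player_id.
- player_id=1: no g row matches, row kept with g columns NULL.
- player_id=5: 2 matching g row(s), so 2 row(s) emitted.
- player_id=3: 1 matching g row(s), so 1 row(s) emitted.
- 2 row(s) from g found no p partner → padded with NULL.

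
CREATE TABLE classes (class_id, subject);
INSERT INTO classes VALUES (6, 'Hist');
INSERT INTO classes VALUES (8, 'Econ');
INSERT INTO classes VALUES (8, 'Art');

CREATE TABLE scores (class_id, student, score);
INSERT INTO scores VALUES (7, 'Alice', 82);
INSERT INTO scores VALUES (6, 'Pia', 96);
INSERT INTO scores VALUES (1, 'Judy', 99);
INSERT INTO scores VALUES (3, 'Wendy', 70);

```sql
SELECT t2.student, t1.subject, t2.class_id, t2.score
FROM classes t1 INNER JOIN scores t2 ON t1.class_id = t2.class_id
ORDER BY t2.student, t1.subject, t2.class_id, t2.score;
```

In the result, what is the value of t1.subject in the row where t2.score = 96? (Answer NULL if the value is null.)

INNER JOIN keeps only pairs where the ON condition holds.
Matching on t1.class_id = t2.class_id.
- t1[0] class_id=6 → 1 match(es) in t2 → 1 row(s).
- t1[1] class_id=8 → no match; dropped.
- t1[2] class_id=8 → no match; dropped.

Hist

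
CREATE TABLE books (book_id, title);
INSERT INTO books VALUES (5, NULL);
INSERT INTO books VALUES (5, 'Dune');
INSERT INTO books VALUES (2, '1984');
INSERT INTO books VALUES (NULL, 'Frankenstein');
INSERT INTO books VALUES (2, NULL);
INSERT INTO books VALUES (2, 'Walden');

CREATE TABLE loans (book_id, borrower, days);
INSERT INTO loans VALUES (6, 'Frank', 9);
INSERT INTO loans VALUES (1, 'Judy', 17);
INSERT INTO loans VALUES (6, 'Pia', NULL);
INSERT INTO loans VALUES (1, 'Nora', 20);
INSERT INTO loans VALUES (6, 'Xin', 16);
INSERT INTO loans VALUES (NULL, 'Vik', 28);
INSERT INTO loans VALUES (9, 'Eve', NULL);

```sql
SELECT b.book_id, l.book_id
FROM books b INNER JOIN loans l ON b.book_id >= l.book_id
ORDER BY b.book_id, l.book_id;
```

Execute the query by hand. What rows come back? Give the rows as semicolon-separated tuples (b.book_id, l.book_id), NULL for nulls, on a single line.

(2, 1); (2, 1); (2, 1); (2, 1); (2, 1); (2, 1); (5, 1); (5, 1); (5, 1); (5, 1)

INNER JOIN keeps only pairs where the ON condition holds.
Matching on b.book_id >= l.book_id. A NULL in a compared column never satisfies the condition.
- b row (book_id=5): matches 2 l row(s) → 2 output row(s).
- b row (book_id=5): matches 2 l row(s) → 2 output row(s).
- b row (book_id=2): matches 2 l row(s) → 2 output row(s).
- b row (book_id=NULL): no match → dropped.
- b row (book_id=2): matches 2 l row(s) → 2 output row(s).
- b row (book_id=2): matches 2 l row(s) → 2 output row(s).
After projecting and ordering:
b.book_id | l.book_id
2 | 1
2 | 1
2 | 1
2 | 1
2 | 1
2 | 1
5 | 1
5 | 1
5 | 1
5 | 1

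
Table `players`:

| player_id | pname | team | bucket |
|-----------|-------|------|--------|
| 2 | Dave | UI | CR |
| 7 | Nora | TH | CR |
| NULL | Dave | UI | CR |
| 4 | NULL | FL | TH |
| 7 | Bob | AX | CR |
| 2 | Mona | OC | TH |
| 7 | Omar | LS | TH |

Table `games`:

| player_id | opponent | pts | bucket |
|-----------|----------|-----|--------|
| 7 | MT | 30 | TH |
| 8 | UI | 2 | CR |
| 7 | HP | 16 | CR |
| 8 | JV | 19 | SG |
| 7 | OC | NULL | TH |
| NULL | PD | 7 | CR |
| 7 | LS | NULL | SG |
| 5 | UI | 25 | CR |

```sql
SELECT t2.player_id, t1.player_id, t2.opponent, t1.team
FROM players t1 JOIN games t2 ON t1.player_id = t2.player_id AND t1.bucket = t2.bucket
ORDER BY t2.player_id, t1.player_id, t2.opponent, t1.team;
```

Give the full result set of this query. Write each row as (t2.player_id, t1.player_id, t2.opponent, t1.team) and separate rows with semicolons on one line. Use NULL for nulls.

(7, 7, HP, AX); (7, 7, HP, TH); (7, 7, MT, LS); (7, 7, OC, LS)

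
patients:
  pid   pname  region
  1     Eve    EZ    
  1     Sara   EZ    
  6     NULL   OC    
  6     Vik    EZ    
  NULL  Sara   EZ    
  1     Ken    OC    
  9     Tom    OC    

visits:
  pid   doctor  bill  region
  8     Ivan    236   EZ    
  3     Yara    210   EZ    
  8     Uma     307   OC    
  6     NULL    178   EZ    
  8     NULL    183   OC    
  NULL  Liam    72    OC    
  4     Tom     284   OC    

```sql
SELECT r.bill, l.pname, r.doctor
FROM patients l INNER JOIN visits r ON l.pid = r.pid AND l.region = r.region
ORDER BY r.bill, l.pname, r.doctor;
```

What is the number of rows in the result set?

INNER JOIN keeps only pairs where the ON condition holds.
Matching on l.pid = r.pid AND l.region = r.region. A NULL in a compared column never satisfies the condition.
Matched pairs: 1.
Total: 1 rows.

1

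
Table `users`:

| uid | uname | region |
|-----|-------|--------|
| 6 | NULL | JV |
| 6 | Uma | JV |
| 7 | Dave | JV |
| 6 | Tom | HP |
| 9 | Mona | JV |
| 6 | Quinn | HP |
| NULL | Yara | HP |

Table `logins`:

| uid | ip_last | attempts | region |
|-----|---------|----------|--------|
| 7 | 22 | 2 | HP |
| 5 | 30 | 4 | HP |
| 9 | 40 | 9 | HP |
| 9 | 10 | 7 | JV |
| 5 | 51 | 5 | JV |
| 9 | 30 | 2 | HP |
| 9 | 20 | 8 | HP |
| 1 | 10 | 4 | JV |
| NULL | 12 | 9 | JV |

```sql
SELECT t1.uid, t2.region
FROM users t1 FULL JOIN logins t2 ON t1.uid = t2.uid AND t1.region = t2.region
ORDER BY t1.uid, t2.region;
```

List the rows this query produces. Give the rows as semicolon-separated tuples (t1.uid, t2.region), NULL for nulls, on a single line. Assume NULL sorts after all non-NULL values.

FULL OUTER JOIN keeps every row from both sides; unmatched rows get NULL for the other side's columns.
Matching on t1.uid = t2.uid AND t1.region = t2.region. A NULL in a compared column never satisfies the condition.
Matched pairs: 1; unmatched t1 rows kept: 6; unmatched t2 rows kept: 8.

(6, NULL); (6, NULL); (6, NULL); (6, NULL); (7, NULL); (9, JV); (NULL, HP); (NULL, HP); (NULL, HP); (NULL, HP); (NULL, HP); (NULL, JV); (NULL, JV); (NULL, JV); (NULL, NULL)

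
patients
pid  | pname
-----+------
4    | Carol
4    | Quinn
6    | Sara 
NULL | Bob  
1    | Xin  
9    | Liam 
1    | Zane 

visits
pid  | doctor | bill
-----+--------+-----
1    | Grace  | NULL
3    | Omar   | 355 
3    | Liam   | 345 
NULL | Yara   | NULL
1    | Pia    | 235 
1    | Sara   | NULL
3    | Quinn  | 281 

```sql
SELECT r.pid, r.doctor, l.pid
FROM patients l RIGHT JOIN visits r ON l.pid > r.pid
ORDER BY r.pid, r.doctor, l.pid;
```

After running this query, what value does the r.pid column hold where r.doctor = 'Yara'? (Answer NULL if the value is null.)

NULL

RIGHT JOIN keeps every row from `visits`; unmatched rows get NULL for `patients`'s columns.
Matching on l.pid > r.pid. A NULL in a compared column never satisfies the condition.
Matched pairs: 24; unmatched r rows kept: 1.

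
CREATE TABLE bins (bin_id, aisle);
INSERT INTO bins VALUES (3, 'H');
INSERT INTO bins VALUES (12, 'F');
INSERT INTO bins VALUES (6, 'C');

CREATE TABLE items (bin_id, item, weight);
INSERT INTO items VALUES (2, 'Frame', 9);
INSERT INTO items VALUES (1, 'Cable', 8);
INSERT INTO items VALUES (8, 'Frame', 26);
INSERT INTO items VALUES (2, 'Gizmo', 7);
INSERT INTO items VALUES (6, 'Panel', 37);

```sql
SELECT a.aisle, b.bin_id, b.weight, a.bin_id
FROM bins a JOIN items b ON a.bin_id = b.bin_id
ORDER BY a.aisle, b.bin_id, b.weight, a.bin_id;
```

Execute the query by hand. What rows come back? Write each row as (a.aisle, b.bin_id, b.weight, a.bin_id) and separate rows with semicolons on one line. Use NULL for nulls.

(C, 6, 37, 6)

INNER JOIN keeps only pairs where the ON condition holds.
Matching on a.bin_id = b.bin_id.
- a[0] bin_id=3 → no match; dropped.
- a[1] bin_id=12 → no match; dropped.
- a[2] bin_id=6 → 1 match(es) in b → 1 row(s).
After projecting and ordering:
a.aisle | b.bin_id | b.weight | a.bin_id
C | 6 | 37 | 6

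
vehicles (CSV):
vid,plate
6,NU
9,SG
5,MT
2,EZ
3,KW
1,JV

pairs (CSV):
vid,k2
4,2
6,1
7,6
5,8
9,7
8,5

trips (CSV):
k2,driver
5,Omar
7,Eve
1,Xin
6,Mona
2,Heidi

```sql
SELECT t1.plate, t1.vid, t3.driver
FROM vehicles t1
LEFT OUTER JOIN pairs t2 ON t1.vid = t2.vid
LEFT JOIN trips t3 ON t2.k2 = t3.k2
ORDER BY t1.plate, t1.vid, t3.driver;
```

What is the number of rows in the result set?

Evaluate left to right. First `vehicles t1 LEFT JOIN pairs t2` on vid: 6 row(s).
Then LEFT JOIN `trips t3` on k2: each of those 6 rows is kept; rows whose t2.k2 has no match in t3 get NULL for t3's columns.
Result: 6 row(s).

6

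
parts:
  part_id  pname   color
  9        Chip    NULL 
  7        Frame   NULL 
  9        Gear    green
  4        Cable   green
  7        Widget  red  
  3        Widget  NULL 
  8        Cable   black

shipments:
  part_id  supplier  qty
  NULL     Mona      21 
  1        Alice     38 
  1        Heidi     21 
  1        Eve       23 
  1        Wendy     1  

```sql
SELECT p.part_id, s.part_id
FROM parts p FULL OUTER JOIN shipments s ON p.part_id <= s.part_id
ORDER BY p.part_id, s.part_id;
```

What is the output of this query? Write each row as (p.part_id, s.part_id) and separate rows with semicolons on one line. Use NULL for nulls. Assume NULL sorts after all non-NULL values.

(3, NULL); (4, NULL); (7, NULL); (7, NULL); (8, NULL); (9, NULL); (9, NULL); (NULL, 1); (NULL, 1); (NULL, 1); (NULL, 1); (NULL, NULL)

FULL OUTER JOIN keeps every row from both sides; unmatched rows get NULL for the other side's columns.
Matching on p.part_id <= s.part_id. A NULL in a compared column never satisfies the condition.
Matched pairs: 0; unmatched p rows kept: 7; unmatched s rows kept: 5.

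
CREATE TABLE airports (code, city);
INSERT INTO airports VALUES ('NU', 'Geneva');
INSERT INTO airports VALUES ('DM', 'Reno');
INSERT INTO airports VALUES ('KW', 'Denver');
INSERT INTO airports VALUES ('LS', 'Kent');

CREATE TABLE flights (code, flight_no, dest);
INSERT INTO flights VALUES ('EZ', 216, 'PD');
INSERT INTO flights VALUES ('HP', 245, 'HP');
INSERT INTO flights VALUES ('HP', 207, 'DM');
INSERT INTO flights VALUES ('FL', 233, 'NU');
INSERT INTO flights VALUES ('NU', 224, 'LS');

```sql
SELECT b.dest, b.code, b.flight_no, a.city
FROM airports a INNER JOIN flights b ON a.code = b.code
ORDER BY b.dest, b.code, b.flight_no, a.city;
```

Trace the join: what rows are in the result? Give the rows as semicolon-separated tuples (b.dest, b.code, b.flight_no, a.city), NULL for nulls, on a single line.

(LS, NU, 224, Geneva)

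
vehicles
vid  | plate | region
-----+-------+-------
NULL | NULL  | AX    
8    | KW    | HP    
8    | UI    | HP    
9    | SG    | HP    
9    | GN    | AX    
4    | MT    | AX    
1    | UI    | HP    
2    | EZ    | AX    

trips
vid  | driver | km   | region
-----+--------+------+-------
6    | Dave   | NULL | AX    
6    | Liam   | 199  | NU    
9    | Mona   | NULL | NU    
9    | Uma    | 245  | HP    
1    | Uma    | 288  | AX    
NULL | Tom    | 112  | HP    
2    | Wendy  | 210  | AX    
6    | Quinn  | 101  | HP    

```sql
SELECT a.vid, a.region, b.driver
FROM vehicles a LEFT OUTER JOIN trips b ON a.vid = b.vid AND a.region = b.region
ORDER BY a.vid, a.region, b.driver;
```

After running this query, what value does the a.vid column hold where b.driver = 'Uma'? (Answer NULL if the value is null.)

9

LEFT JOIN keeps every row from `vehicles`; unmatched rows get NULL for `trips`'s columns.
Matching on a.vid = b.vid AND a.region = b.region. A NULL in a compared column never satisfies the condition.
Matched pairs: 2; unmatched a rows kept: 6.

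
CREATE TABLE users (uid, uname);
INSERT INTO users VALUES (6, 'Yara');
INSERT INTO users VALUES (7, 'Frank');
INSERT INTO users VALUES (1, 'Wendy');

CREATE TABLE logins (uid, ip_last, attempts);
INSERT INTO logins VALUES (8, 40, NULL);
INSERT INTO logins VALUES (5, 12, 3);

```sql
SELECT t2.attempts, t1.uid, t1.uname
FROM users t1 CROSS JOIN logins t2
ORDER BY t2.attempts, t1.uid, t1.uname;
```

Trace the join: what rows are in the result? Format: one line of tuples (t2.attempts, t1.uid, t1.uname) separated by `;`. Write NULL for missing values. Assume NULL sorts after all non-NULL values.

(3, 1, Wendy); (3, 6, Yara); (3, 7, Frank); (NULL, 1, Wendy); (NULL, 6, Yara); (NULL, 7, Frank)

CROSS JOIN pairs every row of `users` with every row of `logins`: 3 × 2 = 6 rows.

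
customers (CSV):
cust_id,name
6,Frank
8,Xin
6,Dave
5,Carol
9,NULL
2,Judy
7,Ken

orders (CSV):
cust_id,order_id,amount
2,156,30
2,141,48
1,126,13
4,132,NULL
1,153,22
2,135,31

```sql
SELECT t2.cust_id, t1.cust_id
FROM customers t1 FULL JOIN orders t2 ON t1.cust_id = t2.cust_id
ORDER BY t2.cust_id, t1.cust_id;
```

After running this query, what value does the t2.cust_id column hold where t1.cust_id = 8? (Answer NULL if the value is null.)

NULL

FULL OUTER JOIN keeps every row from both sides; unmatched rows get NULL for the other side's columns.
Matching on t1.cust_id = t2.cust_id.
- t1 (cust_id=6) has no partner → padded with NULL.
- t1 (cust_id=8) has no partner → padded with NULL.
- t1 (cust_id=6) has no partner → padded with NULL.
- t1 (cust_id=5) has no partner → padded with NULL.
- t1 (cust_id=9) has no partner → padded with NULL.
- t1 (cust_id=2) pairs with 3 row(s) of t2.
- t1 (cust_id=7) has no partner → padded with NULL.
- 3 row(s) from t2 found no t1 partner → padded with NULL.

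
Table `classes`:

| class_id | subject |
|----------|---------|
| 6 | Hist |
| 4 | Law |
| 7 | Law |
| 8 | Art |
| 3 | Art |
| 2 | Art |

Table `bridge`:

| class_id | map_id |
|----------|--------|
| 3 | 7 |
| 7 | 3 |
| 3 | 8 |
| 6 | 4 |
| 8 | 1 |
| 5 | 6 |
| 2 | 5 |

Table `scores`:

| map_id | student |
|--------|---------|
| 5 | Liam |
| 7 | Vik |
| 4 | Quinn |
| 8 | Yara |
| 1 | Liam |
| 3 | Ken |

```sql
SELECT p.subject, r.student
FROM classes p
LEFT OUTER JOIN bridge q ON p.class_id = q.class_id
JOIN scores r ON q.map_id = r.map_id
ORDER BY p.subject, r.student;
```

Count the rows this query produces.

6

Joins associate left-to-right: classes LEFT JOIN bridge on class_id gives 7 intermediate row(s).
Then INNER JOIN `scores r` on map_id: keep only rows whose q.map_id appears in r.
Result: 6 row(s).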